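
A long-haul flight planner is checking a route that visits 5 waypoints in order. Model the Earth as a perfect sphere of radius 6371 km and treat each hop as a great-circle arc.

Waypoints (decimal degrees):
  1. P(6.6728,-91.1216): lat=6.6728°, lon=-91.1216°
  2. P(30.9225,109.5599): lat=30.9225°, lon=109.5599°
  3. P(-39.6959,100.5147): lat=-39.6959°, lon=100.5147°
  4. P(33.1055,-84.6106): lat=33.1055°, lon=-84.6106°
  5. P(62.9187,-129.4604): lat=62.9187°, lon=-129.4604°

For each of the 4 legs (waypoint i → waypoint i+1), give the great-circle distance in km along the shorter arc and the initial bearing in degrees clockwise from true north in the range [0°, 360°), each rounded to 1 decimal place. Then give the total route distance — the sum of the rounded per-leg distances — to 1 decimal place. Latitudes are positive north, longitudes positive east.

Leg 1: φ1=0.1164623, φ2=0.5396994, Δφ=0.4232371, Δλ=3.5025529 rad; a=sin²(Δφ/2)+cosφ1·cosφ2·sin²(Δλ/2)=0.8687159286; c=2·atan2(√a, √(1-a))=2.400056469; dist=6371·c=15290.760 ≈ 15290.8 km; running total=15290.8 km
Leg 1 bearing: y=sinΔλ·cosφ2=-0.30297392, x=cosφ1·sinφ2-sinφ1·cosφ2·cosΔλ=0.60365641; θ=atan2(y, x)=-26.6520° <0 so +360° → 333.3480° ≈ 333.3°
Leg 2: φ1=0.5396994, φ2=-0.6928242, Δφ=-1.2325236, Δλ=-0.1578685 rad; a=sin²(Δφ/2)+cosφ1·cosφ2·sin²(Δλ/2)=0.3381750599; c=2·atan2(√a, √(1-a))=1.241211869; dist=6371·c=7907.761 ≈ 7907.8 km; running total=23198.6 km
Leg 2 bearing: y=sinΔλ·cosφ2=-0.12096725, x=cosφ1·sinφ2-sinφ1·cosφ2·cosΔλ=-0.93841232; θ=atan2(y, x)=-172.6547° <0 so +360° → 187.3453° ≈ 187.3°
Leg 3: φ1=-0.6928242, φ2=0.5778000, Δφ=1.2706241, Δλ=-3.2310460 rad; a=sin²(Δφ/2)+cosφ1·cosφ2·sin²(Δλ/2)=0.9954074809; c=2·atan2(√a, √(1-a))=3.005952441; dist=6371·c=19150.923 ≈ 19150.9 km; running total=42349.5 km
Leg 3 bearing: y=sinΔλ·cosφ2=0.07483217, x=cosφ1·sinφ2-sinφ1·cosφ2·cosΔλ=-0.11263151; θ=atan2(y, x)=146.4000° ≈ 146.4°
Leg 4: φ1=0.5778000, φ2=1.0981385, Δφ=0.5203385, Δλ=-0.7827767 rad; a=sin²(Δφ/2)+cosφ1·cosφ2·sin²(Δλ/2)=0.1216691384; c=2·atan2(√a, √(1-a))=0.712604319; dist=6371·c=4540.002 ≈ 4540.0 km; running total=46889.5 km
Leg 4 bearing: y=sinΔλ·cosφ2=-0.32106843, x=cosφ1·sinφ2-sinφ1·cosφ2·cosΔλ=0.56954201; θ=atan2(y, x)=-29.4113° <0 so +360° → 330.5887° ≈ 330.6°

Leg 1: dist=15290.8 km, bearing=333.3°
Leg 2: dist=7907.8 km, bearing=187.3°
Leg 3: dist=19150.9 km, bearing=146.4°
Leg 4: dist=4540.0 km, bearing=330.6°
Total: 46889.5 km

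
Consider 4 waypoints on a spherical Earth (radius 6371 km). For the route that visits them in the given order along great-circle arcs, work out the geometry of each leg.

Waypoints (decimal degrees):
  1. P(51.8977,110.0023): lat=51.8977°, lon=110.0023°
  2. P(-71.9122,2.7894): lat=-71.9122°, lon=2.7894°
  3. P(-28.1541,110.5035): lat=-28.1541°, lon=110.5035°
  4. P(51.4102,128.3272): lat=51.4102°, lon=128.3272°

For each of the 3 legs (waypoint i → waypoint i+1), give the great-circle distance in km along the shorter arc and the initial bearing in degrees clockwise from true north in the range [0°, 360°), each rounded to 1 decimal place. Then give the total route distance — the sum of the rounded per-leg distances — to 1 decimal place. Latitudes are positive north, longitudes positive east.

Leg 1: dist=15965.7 km, bearing=210.0°
Leg 2: dist=7625.5 km, bearing=115.6°
Leg 3: dist=9017.7 km, bearing=11.1°
Total: 32608.9 km

Leg 1: φ1=0.9057857, φ2=-1.2551047, Δφ=-2.1608904, Δλ=-1.8712181 rad; a=sin²(Δφ/2)+cosφ1·cosφ2·sin²(Δλ/2)=0.9023582885; c=2·atan2(√a, √(1-a))=2.505994223; dist=6371·c=15965.689 ≈ 15965.7 km; running total=15965.7 km
Leg 1 bearing: y=sinΔλ·cosφ2=-0.29656844, x=cosφ1·sinφ2-sinφ1·cosφ2·cosΔλ=-0.51427462; θ=atan2(y, x)=-150.0291° <0 so +360° → 209.9709° ≈ 210.0°
Leg 2: φ1=-1.2551047, φ2=-0.4913817, Δφ=0.7637229, Δλ=1.8799657 rad; a=sin²(Δφ/2)+cosφ1·cosφ2·sin²(Δλ/2)=0.3173815250; c=2·atan2(√a, √(1-a))=1.196909002; dist=6371·c=7625.507 ≈ 7625.5 km; running total=23591.2 km
Leg 2 bearing: y=sinΔλ·cosφ2=0.83987823, x=cosφ1·sinφ2-sinφ1·cosφ2·cosΔλ=-0.40150532; θ=atan2(y, x)=115.5502° ≈ 115.6°
Leg 3: φ1=-0.4913817, φ2=0.8972773, Δφ=1.3886590, Δλ=0.3110822 rad; a=sin²(Δφ/2)+cosφ1·cosφ2·sin²(Δλ/2)=0.4226318083; c=2·atan2(√a, √(1-a))=1.415435709; dist=6371·c=9017.741 ≈ 9017.7 km; running total=32608.9 km
Leg 3 bearing: y=sinΔλ·cosφ2=0.19092017, x=cosφ1·sinφ2-sinφ1·cosφ2·cosΔλ=0.96933283; θ=atan2(y, x)=11.1424° ≈ 11.1°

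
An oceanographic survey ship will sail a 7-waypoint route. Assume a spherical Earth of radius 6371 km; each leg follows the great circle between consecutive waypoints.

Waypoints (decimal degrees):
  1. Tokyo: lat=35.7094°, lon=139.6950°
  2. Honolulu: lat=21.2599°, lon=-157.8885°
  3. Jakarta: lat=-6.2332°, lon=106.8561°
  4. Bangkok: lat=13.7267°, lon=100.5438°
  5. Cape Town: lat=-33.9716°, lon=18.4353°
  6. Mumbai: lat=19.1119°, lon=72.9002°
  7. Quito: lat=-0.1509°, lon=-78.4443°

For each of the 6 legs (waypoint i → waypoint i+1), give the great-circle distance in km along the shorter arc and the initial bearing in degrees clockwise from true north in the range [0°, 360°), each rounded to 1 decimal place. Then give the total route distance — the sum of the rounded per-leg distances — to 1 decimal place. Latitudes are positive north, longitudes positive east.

Leg 1: φ1=0.6232466, φ2=0.3710553, Δφ=-0.2521914, Δλ=-5.1938119 rad; a=sin²(Δφ/2)+cosφ1·cosφ2·sin²(Δλ/2)=0.2189820915; c=2·atan2(√a, √(1-a))=0.973951226; dist=6371·c=6205.043 ≈ 6205.0 km; running total=6205.0 km
Leg 1 bearing: y=sinΔλ·cosφ2=0.82601750, x=cosφ1·sinφ2-sinφ1·cosφ2·cosΔλ=0.04255376; θ=atan2(y, x)=87.0509° ≈ 87.1°
Leg 2: φ1=0.3710553, φ2=-0.1087899, Δφ=-0.4798451, Δλ=4.6206649 rad; a=sin²(Δφ/2)+cosφ1·cosφ2·sin²(Δλ/2)=0.5621133295; c=2·atan2(√a, √(1-a))=1.695344742; dist=6371·c=10801.041 ≈ 10801.0 km; running total=17006.0 km
Leg 2 bearing: y=sinΔλ·cosφ2=-0.98990937, x=cosφ1·sinφ2-sinφ1·cosφ2·cosΔλ=-0.06817024; θ=atan2(y, x)=-93.9395° <0 so +360° → 266.0605° ≈ 266.1°
Leg 3: φ1=-0.1087899, φ2=0.2395761, Δφ=0.3483660, Δλ=-0.1101704 rad; a=sin²(Δφ/2)+cosφ1·cosφ2·sin²(Δλ/2)=0.0329614440; c=2·atan2(√a, √(1-a))=0.365130666; dist=6371·c=2326.247 ≈ 2326.2 km; running total=19332.2 km
Leg 3 bearing: y=sinΔλ·cosφ2=-0.10680743, x=cosφ1·sinφ2-sinφ1·cosφ2·cosΔλ=0.34072294; θ=atan2(y, x)=-17.4048° <0 so +360° → 342.5952° ≈ 342.6°
Leg 4: φ1=0.2395761, φ2=-0.5929163, Δφ=-0.8324924, Δλ=-1.4330637 rad; a=sin²(Δφ/2)+cosφ1·cosφ2·sin²(Δλ/2)=0.5109915047; c=2·atan2(√a, √(1-a))=1.592781107; dist=6371·c=10147.608 ≈ 10147.6 km; running total=29479.8 km
Leg 4 bearing: y=sinΔλ·cosφ2=-0.82146091, x=cosφ1·sinφ2-sinφ1·cosφ2·cosΔλ=-0.56984096; θ=atan2(y, x)=-124.7487° <0 so +360° → 235.2513° ≈ 235.3°
Leg 5: φ1=-0.5929163, φ2=0.3335656, Δφ=0.9264819, Δλ=0.9505918 rad; a=sin²(Δφ/2)+cosφ1·cosφ2·sin²(Δλ/2)=0.3637607265; c=2·atan2(√a, √(1-a))=1.294828213; dist=6371·c=8249.351 ≈ 8249.4 km; running total=37729.2 km
Leg 5 bearing: y=sinΔλ·cosφ2=0.76890595, x=cosφ1·sinφ2-sinφ1·cosφ2·cosΔλ=0.57839354; θ=atan2(y, x)=53.0484° ≈ 53.0°
Leg 6: φ1=0.3335656, φ2=-0.0026337, Δφ=-0.3361993, Δλ=-2.6414598 rad; a=sin²(Δφ/2)+cosφ1·cosφ2·sin²(Δλ/2)=0.9150051429; c=2·atan2(√a, √(1-a))=2.549922453; dist=6371·c=16245.556 ≈ 16245.6 km; running total=53974.8 km
Leg 6 bearing: y=sinΔλ·cosφ2=-0.47954044, x=cosφ1·sinφ2-sinφ1·cosφ2·cosΔλ=0.28482257; θ=atan2(y, x)=-59.2918° <0 so +360° → 300.7082° ≈ 300.7°

Leg 1: dist=6205.0 km, bearing=87.1°
Leg 2: dist=10801.0 km, bearing=266.1°
Leg 3: dist=2326.2 km, bearing=342.6°
Leg 4: dist=10147.6 km, bearing=235.3°
Leg 5: dist=8249.4 km, bearing=53.0°
Leg 6: dist=16245.6 km, bearing=300.7°
Total: 53974.8 km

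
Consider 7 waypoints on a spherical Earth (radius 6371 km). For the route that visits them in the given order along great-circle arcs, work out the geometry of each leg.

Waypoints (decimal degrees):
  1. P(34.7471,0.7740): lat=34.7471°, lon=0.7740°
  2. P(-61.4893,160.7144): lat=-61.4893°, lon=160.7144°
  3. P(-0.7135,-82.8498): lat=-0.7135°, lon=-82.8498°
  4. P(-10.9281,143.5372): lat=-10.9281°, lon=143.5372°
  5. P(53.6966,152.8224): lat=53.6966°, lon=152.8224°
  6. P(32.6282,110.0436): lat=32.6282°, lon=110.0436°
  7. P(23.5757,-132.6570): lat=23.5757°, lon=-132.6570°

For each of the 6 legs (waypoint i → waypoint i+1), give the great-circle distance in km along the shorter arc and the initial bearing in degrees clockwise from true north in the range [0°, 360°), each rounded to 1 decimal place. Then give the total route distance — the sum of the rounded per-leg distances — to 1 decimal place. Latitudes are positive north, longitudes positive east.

Leg 1: dist=16720.5 km, bearing=160.7°
Leg 2: dist=11300.4 km, bearing=113.9°
Leg 3: dist=14727.0 km, bearing=254.4°
Leg 4: dist=7239.5 km, bearing=6.0°
Leg 5: dist=4094.3 km, bearing=252.6°
Leg 6: dist=10891.9 km, bearing=55.3°
Total: 64973.6 km

Leg 1: φ1=0.6064513, φ2=-1.0731907, Δφ=-1.6796420, Δλ=2.7914866 rad; a=sin²(Δφ/2)+cosφ1·cosφ2·sin²(Δλ/2)=0.9346238197; c=2·atan2(√a, √(1-a))=2.624474769; dist=6371·c=16720.529 ≈ 16720.5 km; running total=16720.5 km
Leg 1 bearing: y=sinΔλ·cosφ2=0.16372052, x=cosφ1·sinφ2-sinφ1·cosφ2·cosΔλ=-0.46648058; θ=atan2(y, x)=160.6605° ≈ 160.7°
Leg 2: φ1=-1.0731907, φ2=-0.0124529, Δφ=1.0607378, Δλ=-4.2509972 rad; a=sin²(Δφ/2)+cosφ1·cosφ2·sin²(Δλ/2)=0.6007713566; c=2·atan2(√a, √(1-a))=1.773729026; dist=6371·c=11300.428 ≈ 11300.4 km; running total=28020.9 km
Leg 2 bearing: y=sinΔλ·cosφ2=0.89536434, x=cosφ1·sinφ2-sinφ1·cosφ2·cosΔλ=-0.39711867; θ=atan2(y, x)=113.9186° ≈ 113.9°
Leg 3: φ1=-0.0124529, φ2=-0.1907313, Δφ=-0.1782784, Δλ=3.9511985 rad; a=sin²(Δφ/2)+cosφ1·cosφ2·sin²(Δλ/2)=0.8374309773; c=2·atan2(√a, √(1-a))=2.311573945; dist=6371·c=14727.038 ≈ 14727.0 km; running total=42747.9 km
Leg 3 bearing: y=sinΔλ·cosφ2=-0.71088597, x=cosφ1·sinφ2-sinφ1·cosφ2·cosΔλ=-0.19799615; θ=atan2(y, x)=-105.5636° <0 so +360° → 254.4364° ≈ 254.4°
Leg 4: φ1=-0.1907313, φ2=0.9371825, Δφ=1.1279138, Δλ=0.1620573 rad; a=sin²(Δφ/2)+cosφ1·cosφ2·sin²(Δλ/2)=0.2895355887; c=2·atan2(√a, √(1-a))=1.136327295; dist=6371·c=7239.541 ≈ 7239.5 km; running total=49987.4 km
Leg 4 bearing: y=sinΔλ·cosφ2=0.09552839, x=cosφ1·sinφ2-sinφ1·cosφ2·cosΔλ=0.90204947; θ=atan2(y, x)=6.0452° ≈ 6.0°
Leg 5: φ1=0.9371825, φ2=0.5694695, Δφ=-0.3677129, Δλ=-0.7466309 rad; a=sin²(Δφ/2)+cosφ1·cosφ2·sin²(Δλ/2)=0.0997459918; c=2·atan2(√a, √(1-a))=0.642653936; dist=6371·c=4094.348 ≈ 4094.3 km; running total=54081.7 km
Leg 5 bearing: y=sinΔλ·cosφ2=-0.57198803, x=cosφ1·sinφ2-sinφ1·cosφ2·cosΔλ=-0.17893184; θ=atan2(y, x)=-107.3710° <0 so +360° → 252.6290° ≈ 252.6°
Leg 6: φ1=0.5694695, φ2=0.4114736, Δφ=-0.1579959, Δλ=-4.2359246 rad; a=sin²(Δφ/2)+cosφ1·cosφ2·sin²(Δλ/2)=0.5691839442; c=2·atan2(√a, √(1-a))=1.709609587; dist=6371·c=10891.923 ≈ 10891.9 km; running total=64973.6 km
Leg 6 bearing: y=sinΔλ·cosφ2=0.81445092, x=cosφ1·sinφ2-sinφ1·cosφ2·cosΔλ=0.56349270; θ=atan2(y, x)=55.3219° ≈ 55.3°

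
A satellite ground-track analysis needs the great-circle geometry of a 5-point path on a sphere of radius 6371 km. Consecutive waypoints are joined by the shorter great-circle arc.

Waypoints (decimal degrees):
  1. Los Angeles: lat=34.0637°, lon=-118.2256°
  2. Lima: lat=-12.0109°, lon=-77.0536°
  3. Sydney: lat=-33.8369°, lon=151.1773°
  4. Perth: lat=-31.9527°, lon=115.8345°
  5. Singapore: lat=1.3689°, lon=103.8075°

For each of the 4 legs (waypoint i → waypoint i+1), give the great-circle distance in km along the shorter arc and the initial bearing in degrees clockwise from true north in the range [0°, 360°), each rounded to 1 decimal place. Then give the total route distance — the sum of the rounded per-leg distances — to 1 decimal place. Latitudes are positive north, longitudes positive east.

Leg 1: φ1=0.5945237, φ2=-0.2096298, Δφ=-0.8041535, Δλ=0.7185870 rad; a=sin²(Δφ/2)+cosφ1·cosφ2·sin²(Δλ/2)=0.2533156173; c=2·atan2(√a, √(1-a))=1.054837864; dist=6371·c=6720.372 ≈ 6720.4 km; running total=6720.4 km
Leg 1 bearing: y=sinΔλ·cosφ2=0.64390972, x=cosφ1·sinφ2-sinφ1·cosφ2·cosΔλ=-0.58477990; θ=atan2(y, x)=132.2448° ≈ 132.2°
Leg 2: φ1=-0.2096298, φ2=-0.5905653, Δφ=-0.3809356, Δλ=3.9833807 rad; a=sin²(Δφ/2)+cosφ1·cosφ2·sin²(Δλ/2)=0.7126585147; c=2·atan2(√a, √(1-a))=2.010108475; dist=6371·c=12806.401 ≈ 12806.4 km; running total=19526.8 km
Leg 2 bearing: y=sinΔλ·cosφ2=-0.61951026, x=cosφ1·sinφ2-sinφ1·cosφ2·cosΔλ=-0.65978213; θ=atan2(y, x)=-136.8031° <0 so +360° → 223.1969° ≈ 223.2°
Leg 3: φ1=-0.5905653, φ2=-0.5576798, Δφ=0.0328855, Δλ=-0.6168482 rad; a=sin²(Δφ/2)+cosφ1·cosφ2·sin²(Δλ/2)=0.0652132502; c=2·atan2(√a, √(1-a))=0.516458369; dist=6371·c=3290.356 ≈ 3290.4 km; running total=22817.2 km
Leg 3 bearing: y=sinΔλ·cosφ2=-0.49082083, x=cosφ1·sinφ2-sinφ1·cosφ2·cosΔλ=-0.05419260; θ=atan2(y, x)=-96.3006° <0 so +360° → 263.6994° ≈ 263.7°
Leg 4: φ1=-0.5576798, φ2=0.0238918, Δφ=0.5815716, Δλ=-0.2099107 rad; a=sin²(Δφ/2)+cosφ1·cosφ2·sin²(Δλ/2)=0.0915095109; c=2·atan2(√a, √(1-a))=0.614640210; dist=6371·c=3915.873 ≈ 3915.9 km; running total=26733.1 km
Leg 4 bearing: y=sinΔλ·cosφ2=-0.20831314, x=cosφ1·sinφ2-sinφ1·cosφ2·cosΔλ=0.53772457; θ=atan2(y, x)=-21.1762° <0 so +360° → 338.8238° ≈ 338.8°

Leg 1: dist=6720.4 km, bearing=132.2°
Leg 2: dist=12806.4 km, bearing=223.2°
Leg 3: dist=3290.4 km, bearing=263.7°
Leg 4: dist=3915.9 km, bearing=338.8°
Total: 26733.1 km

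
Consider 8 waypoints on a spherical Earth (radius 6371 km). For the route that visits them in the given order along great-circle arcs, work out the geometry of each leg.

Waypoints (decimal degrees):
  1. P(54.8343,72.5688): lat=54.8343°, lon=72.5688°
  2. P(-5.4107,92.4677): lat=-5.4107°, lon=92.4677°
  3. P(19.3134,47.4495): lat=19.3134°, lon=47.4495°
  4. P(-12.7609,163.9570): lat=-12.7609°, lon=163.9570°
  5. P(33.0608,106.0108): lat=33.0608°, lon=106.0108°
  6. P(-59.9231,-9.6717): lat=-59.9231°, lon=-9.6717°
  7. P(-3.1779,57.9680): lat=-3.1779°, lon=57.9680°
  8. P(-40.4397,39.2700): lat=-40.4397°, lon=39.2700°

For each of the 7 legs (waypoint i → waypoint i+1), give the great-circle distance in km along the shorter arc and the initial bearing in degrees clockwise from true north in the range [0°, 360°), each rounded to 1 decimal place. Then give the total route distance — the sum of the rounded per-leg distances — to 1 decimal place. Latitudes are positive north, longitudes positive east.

Leg 1: dist=6947.5 km, bearing=157.5°
Leg 2: dist=5641.2 km, bearing=300.4°
Leg 3: dist=13225.2 km, bearing=94.2°
Leg 4: dist=7977.3 km, bearing=311.6°
Leg 5: dist=14550.1 km, bearing=216.7°
Leg 6: dist=8474.4 km, bearing=72.0°
Leg 7: dist=4548.7 km, bearing=201.9°
Total: 61364.4 km

Leg 1: φ1=0.9570391, φ2=-0.0944345, Δφ=-1.0514736, Δλ=0.3473013 rad; a=sin²(Δφ/2)+cosφ1·cosφ2·sin²(Δλ/2)=0.2689706960; c=2·atan2(√a, √(1-a))=1.090481268; dist=6371·c=6947.456 ≈ 6947.5 km; running total=6947.5 km
Leg 1 bearing: y=sinΔλ·cosφ2=0.33884497, x=cosφ1·sinφ2-sinφ1·cosφ2·cosΔλ=-0.81956447; θ=atan2(y, x)=157.5376° ≈ 157.5°
Leg 2: φ1=-0.0944345, φ2=0.3370824, Δφ=0.4315169, Δλ=-0.7857158 rad; a=sin²(Δφ/2)+cosφ1·cosφ2·sin²(Δλ/2)=0.1835286993; c=2·atan2(√a, √(1-a))=0.885448158; dist=6371·c=5641.190 ≈ 5641.2 km; running total=12588.7 km
Leg 2 bearing: y=sinΔλ·cosφ2=-0.66752531, x=cosφ1·sinφ2-sinφ1·cosφ2·cosΔλ=0.39216529; θ=atan2(y, x)=-59.5661° <0 so +360° → 300.4339° ≈ 300.4°
Leg 3: φ1=0.3370824, φ2=-0.2227197, Δφ=-0.5598021, Δλ=2.0334395 rad; a=sin²(Δφ/2)+cosφ1·cosφ2·sin²(Δλ/2)=0.7419241354; c=2·atan2(√a, √(1-a))=2.075842981; dist=6371·c=13225.196 ≈ 13225.2 km; running total=25813.9 km
Leg 3 bearing: y=sinΔλ·cosφ2=0.87277279, x=cosφ1·sinφ2-sinφ1·cosφ2·cosΔλ=-0.06448643; θ=atan2(y, x)=94.2257° ≈ 94.2°
Leg 4: φ1=-0.2227197, φ2=0.5770198, Δφ=0.7997395, Δλ=-1.0113520 rad; a=sin²(Δφ/2)+cosφ1·cosφ2·sin²(Δλ/2)=0.3433478896; c=2·atan2(√a, √(1-a))=1.252125883; dist=6371·c=7977.294 ≈ 7977.3 km; running total=33791.2 km
Leg 4 bearing: y=sinΔλ·cosφ2=-0.71032511, x=cosφ1·sinφ2-sinφ1·cosφ2·cosΔλ=0.63030048; θ=atan2(y, x)=-48.4160° <0 so +360° → 311.5840° ≈ 311.6°
Leg 5: φ1=0.5770198, φ2=-1.0458554, Δφ=-1.6228752, Δλ=-2.0190405 rad; a=sin²(Δφ/2)+cosφ1·cosφ2·sin²(Δλ/2)=0.8270525019; c=2·atan2(√a, √(1-a))=2.283795116; dist=6371·c=14550.059 ≈ 14550.1 km; running total=48341.3 km
Leg 5 bearing: y=sinΔλ·cosφ2=-0.45165182, x=cosφ1·sinφ2-sinφ1·cosφ2·cosΔλ=-0.60675965; θ=atan2(y, x)=-143.3372° <0 so +360° → 216.6628° ≈ 216.7°
Leg 6: φ1=-1.0458554, φ2=-0.0554648, Δφ=0.9903906, Δλ=1.1805355 rad; a=sin²(Δφ/2)+cosφ1·cosφ2·sin²(Δλ/2)=0.3808321312; c=2·atan2(√a, √(1-a))=1.330144482; dist=6371·c=8474.350 ≈ 8474.4 km; running total=56815.7 km
Leg 6 bearing: y=sinΔλ·cosφ2=0.92338770, x=cosφ1·sinφ2-sinφ1·cosφ2·cosΔλ=0.30091731; θ=atan2(y, x)=71.9500° ≈ 72.0°
Leg 7: φ1=-0.0554648, φ2=-0.7058059, Δφ=-0.6503411, Δλ=-0.3263417 rad; a=sin²(Δφ/2)+cosφ1·cosφ2·sin²(Δλ/2)=0.1221150323; c=2·atan2(√a, √(1-a))=0.713967238; dist=6371·c=4548.685 ≈ 4548.7 km; running total=61364.4 km
Leg 7 bearing: y=sinΔλ·cosφ2=-0.24398987, x=cosφ1·sinφ2-sinφ1·cosφ2·cosΔλ=-0.60768474; θ=atan2(y, x)=-158.1242° <0 so +360° → 201.8758° ≈ 201.9°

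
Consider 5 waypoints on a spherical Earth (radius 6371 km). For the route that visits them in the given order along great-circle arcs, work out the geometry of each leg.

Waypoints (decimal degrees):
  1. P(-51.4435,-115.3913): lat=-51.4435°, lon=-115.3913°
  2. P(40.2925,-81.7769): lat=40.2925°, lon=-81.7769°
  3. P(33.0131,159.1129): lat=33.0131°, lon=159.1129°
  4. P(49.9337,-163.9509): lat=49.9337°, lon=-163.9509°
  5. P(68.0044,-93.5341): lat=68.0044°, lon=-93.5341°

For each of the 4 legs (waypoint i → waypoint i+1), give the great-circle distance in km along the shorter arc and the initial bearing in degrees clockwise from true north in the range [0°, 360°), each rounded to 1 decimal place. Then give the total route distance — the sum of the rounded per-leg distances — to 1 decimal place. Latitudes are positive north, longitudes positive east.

Leg 1: dist=10708.4 km, bearing=25.1°
Leg 2: dist=9745.1 km, bearing=312.8°
Leg 3: dist=3554.2 km, bearing=46.9°
Leg 4: dist=4200.6 km, bearing=35.2°
Total: 28208.3 km

Leg 1: φ1=-0.8978585, φ2=0.7032368, Δφ=1.6010952, Δλ=0.5866820 rad; a=sin²(Δφ/2)+cosφ1·cosφ2·sin²(Δλ/2)=0.5548959405; c=2·atan2(√a, √(1-a))=1.680809990; dist=6371·c=10708.440 ≈ 10708.4 km; running total=10708.4 km
Leg 1 bearing: y=sinΔλ·cosφ2=0.42226072, x=cosφ1·sinφ2-sinφ1·cosφ2·cosΔλ=0.89980088; θ=atan2(y, x)=25.1398° ≈ 25.1°
Leg 2: φ1=0.7032368, φ2=0.5761873, Δφ=-0.1270495, Δλ=4.2043201 rad; a=sin²(Δφ/2)+cosφ1·cosφ2·sin²(Δλ/2)=0.4794123547; c=2·atan2(√a, √(1-a))=1.529609393; dist=6371·c=9745.141 ≈ 9745.1 km; running total=20453.5 km
Leg 2 bearing: y=sinΔλ·cosφ2=-0.73262561, x=cosφ1·sinφ2-sinφ1·cosφ2·cosΔλ=0.67938525; θ=atan2(y, x)=-47.1593° <0 so +360° → 312.8407° ≈ 312.8°
Leg 3: φ1=0.5761873, φ2=0.8715075, Δφ=0.2953202, Δλ=-5.6385270 rad; a=sin²(Δφ/2)+cosφ1·cosφ2·sin²(Δλ/2)=0.0758080157; c=2·atan2(√a, √(1-a))=0.557871221; dist=6371·c=3554.198 ≈ 3554.2 km; running total=24007.7 km
Leg 3 bearing: y=sinΔλ·cosφ2=0.38679979, x=cosφ1·sinφ2-sinφ1·cosφ2·cosΔλ=0.36142850; θ=atan2(y, x)=46.9421° ≈ 46.9°
Leg 4: φ1=0.8715075, φ2=1.1869007, Δφ=0.3153932, Δλ=1.2290050 rad; a=sin²(Δφ/2)+cosφ1·cosφ2·sin²(Δλ/2)=0.1048002418; c=2·atan2(√a, √(1-a))=0.659335429; dist=6371·c=4200.626 ≈ 4200.6 km; running total=28208.3 km
Leg 4 bearing: y=sinΔλ·cosφ2=0.35287068, x=cosφ1·sinφ2-sinφ1·cosφ2·cosΔλ=0.50075033; θ=atan2(y, x)=35.1717° ≈ 35.2°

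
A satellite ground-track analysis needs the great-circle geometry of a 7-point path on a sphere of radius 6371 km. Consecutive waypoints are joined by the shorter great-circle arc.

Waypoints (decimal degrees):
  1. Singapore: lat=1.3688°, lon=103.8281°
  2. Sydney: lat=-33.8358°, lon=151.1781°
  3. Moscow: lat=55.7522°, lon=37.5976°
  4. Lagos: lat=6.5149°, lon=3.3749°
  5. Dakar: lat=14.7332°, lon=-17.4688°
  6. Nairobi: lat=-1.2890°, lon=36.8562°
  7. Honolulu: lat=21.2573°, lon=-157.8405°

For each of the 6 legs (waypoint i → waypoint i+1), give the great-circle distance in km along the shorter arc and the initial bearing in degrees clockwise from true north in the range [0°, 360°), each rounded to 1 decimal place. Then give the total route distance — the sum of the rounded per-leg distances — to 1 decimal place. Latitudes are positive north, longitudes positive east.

Leg 1: φ1=0.0238901, φ2=-0.5905461, Δφ=-0.6144362, Δλ=0.8264134 rad; a=sin²(Δφ/2)+cosφ1·cosφ2·sin²(Δλ/2)=0.2253451362; c=2·atan2(√a, √(1-a))=0.989258375; dist=6371·c=6302.565 ≈ 6302.6 km; running total=6302.6 km
Leg 1 bearing: y=sinΔλ·cosφ2=0.61093839, x=cosφ1·sinφ2-sinφ1·cosφ2·cosΔλ=-0.57009921; θ=atan2(y, x)=133.0196° ≈ 133.0°
Leg 2: φ1=-0.5905461, φ2=0.9730595, Δφ=1.5636056, Δλ=-1.9823537 rad; a=sin²(Δφ/2)+cosφ1·cosφ2·sin²(Δλ/2)=0.8236353844; c=2·atan2(√a, √(1-a))=2.274794850; dist=6371·c=14492.718 ≈ 14492.7 km; running total=20795.3 km
Leg 2 bearing: y=sinΔλ·cosφ2=-0.51578103, x=cosφ1·sinφ2-sinφ1·cosφ2·cosΔλ=0.56125795; θ=atan2(y, x)=-42.5822° <0 so +360° → 317.4178° ≈ 317.4°
Leg 3: φ1=0.9730595, φ2=0.1137065, Δφ=-0.8593530, Δλ=-0.5972988 rad; a=sin²(Δφ/2)+cosφ1·cosφ2·sin²(Δλ/2)=0.2219414467; c=2·atan2(√a, √(1-a))=0.981089840; dist=6371·c=6250.523 ≈ 6250.5 km; running total=27045.8 km
Leg 3 bearing: y=sinΔλ·cosφ2=-0.55877918, x=cosφ1·sinφ2-sinφ1·cosφ2·cosΔλ=-0.61522321; θ=atan2(y, x)=-137.7526° <0 so +360° → 222.2474° ≈ 222.2°
Leg 4: φ1=0.1137065, φ2=0.2571428, Δφ=0.1434364, Δλ=-0.3637912 rad; a=sin²(Δφ/2)+cosφ1·cosφ2·sin²(Δλ/2)=0.0365771386; c=2·atan2(√a, √(1-a))=0.384874061; dist=6371·c=2452.033 ≈ 2452.0 km; running total=29497.8 km
Leg 4 bearing: y=sinΔλ·cosφ2=-0.34412070, x=cosφ1·sinφ2-sinφ1·cosφ2·cosΔλ=0.15012645; θ=atan2(y, x)=-66.4302° <0 so +360° → 293.5698° ≈ 293.6°
Leg 5: φ1=0.2571428, φ2=-0.0224973, Δφ=-0.2796401, Δλ=0.9481501 rad; a=sin²(Δφ/2)+cosφ1·cosφ2·sin²(Δλ/2)=0.2209258810; c=2·atan2(√a, √(1-a))=0.978643941; dist=6371·c=6234.941 ≈ 6234.9 km; running total=35732.7 km
Leg 5 bearing: y=sinΔλ·cosφ2=0.81213250, x=cosφ1·sinφ2-sinφ1·cosφ2·cosΔλ=-0.17003336; θ=atan2(y, x)=101.8250° ≈ 101.8°
Leg 6: φ1=-0.0224973, φ2=0.3710099, Δφ=0.3935072, Δλ=-3.3980985 rad; a=sin²(Δφ/2)+cosφ1·cosφ2·sin²(Δλ/2)=0.9546989207; c=2·atan2(√a, √(1-a))=2.712630340; dist=6371·c=17282.168 ≈ 17282.2 km; running total=53014.9 km
Leg 6 bearing: y=sinΔλ·cosφ2=0.23644076, x=cosφ1·sinφ2-sinφ1·cosφ2·cosΔλ=0.34218611; θ=atan2(y, x)=34.6434° ≈ 34.6°

Leg 1: dist=6302.6 km, bearing=133.0°
Leg 2: dist=14492.7 km, bearing=317.4°
Leg 3: dist=6250.5 km, bearing=222.2°
Leg 4: dist=2452.0 km, bearing=293.6°
Leg 5: dist=6234.9 km, bearing=101.8°
Leg 6: dist=17282.2 km, bearing=34.6°
Total: 53014.9 km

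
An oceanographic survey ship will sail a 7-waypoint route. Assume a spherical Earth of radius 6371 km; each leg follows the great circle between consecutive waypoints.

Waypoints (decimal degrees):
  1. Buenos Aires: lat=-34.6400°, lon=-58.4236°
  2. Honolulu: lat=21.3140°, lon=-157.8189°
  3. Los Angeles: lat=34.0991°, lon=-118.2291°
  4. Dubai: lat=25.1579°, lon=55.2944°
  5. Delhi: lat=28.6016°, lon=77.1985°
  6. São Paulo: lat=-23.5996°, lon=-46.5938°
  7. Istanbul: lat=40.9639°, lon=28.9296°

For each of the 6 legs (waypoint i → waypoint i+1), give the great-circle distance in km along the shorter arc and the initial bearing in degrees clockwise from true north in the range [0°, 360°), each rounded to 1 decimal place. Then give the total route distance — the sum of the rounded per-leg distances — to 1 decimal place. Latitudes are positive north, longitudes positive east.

Leg 1: φ1=-0.6045821, φ2=0.3719995, Δφ=0.9765815, Δλ=-1.7347752 rad; a=sin²(Δφ/2)+cosφ1·cosφ2·sin²(Δλ/2)=0.6658649276; c=2·atan2(√a, √(1-a))=1.908933001; dist=6371·c=12161.812 ≈ 12161.8 km; running total=12161.8 km
Leg 1 bearing: y=sinΔλ·cosφ2=-0.91910551, x=cosφ1·sinφ2-sinφ1·cosφ2·cosΔλ=0.21260377; θ=atan2(y, x)=-76.9756° <0 so +360° → 283.0244° ≈ 283.0°
Leg 2: φ1=0.3719995, φ2=0.5951416, Δφ=0.2231421, Δλ=0.6909724 rad; a=sin²(Δφ/2)+cosφ1·cosφ2·sin²(Δλ/2)=0.1008693931; c=2·atan2(√a, √(1-a))=0.646393513; dist=6371·c=4118.173 ≈ 4118.2 km; running total=16280.0 km
Leg 2 bearing: y=sinΔλ·cosφ2=0.52771754, x=cosφ1·sinφ2-sinφ1·cosφ2·cosΔλ=0.29033297; θ=atan2(y, x)=61.1818° ≈ 61.2°
Leg 3: φ1=0.5951416, φ2=0.4390882, Δφ=-0.1560534, Δλ=3.0285564 rad; a=sin²(Δφ/2)+cosφ1·cosφ2·sin²(Δλ/2)=0.7532024063; c=2·atan2(√a, √(1-a))=2.101806668; dist=6371·c=13390.610 ≈ 13390.6 km; running total=29670.6 km
Leg 3 bearing: y=sinΔλ·cosφ2=0.10209585, x=cosφ1·sinφ2-sinφ1·cosφ2·cosΔλ=0.85623046; θ=atan2(y, x)=6.7998° ≈ 6.8°
Leg 4: φ1=0.4390882, φ2=0.4991921, Δφ=0.0601039, Δλ=0.3822987 rad; a=sin²(Δφ/2)+cosφ1·cosφ2·sin²(Δλ/2)=0.0295871816; c=2·atan2(√a, √(1-a))=0.345737913; dist=6371·c=2202.696 ≈ 2202.7 km; running total=31873.3 km
Leg 4 bearing: y=sinΔλ·cosφ2=0.32753023, x=cosφ1·sinφ2-sinφ1·cosφ2·cosΔλ=0.08701190; θ=atan2(y, x)=75.1224° ≈ 75.1°
Leg 5: φ1=0.4991921, φ2=-0.4118907, Δφ=-0.9110828, Δλ=-2.1605832 rad; a=sin²(Δφ/2)+cosφ1·cosφ2·sin²(Δλ/2)=0.8195616992; c=2·atan2(√a, √(1-a))=2.264154282; dist=6371·c=14424.927 ≈ 14424.9 km; running total=46298.2 km
Leg 5 bearing: y=sinΔλ·cosφ2=-0.76155402, x=cosφ1·sinφ2-sinφ1·cosφ2·cosΔλ=-0.10750235; θ=atan2(y, x)=-98.0349° <0 so +360° → 261.9651° ≈ 262.0°
Leg 6: φ1=-0.4118907, φ2=0.7149549, Δφ=1.1268457, Δλ=1.3181320 rad; a=sin²(Δφ/2)+cosφ1·cosφ2·sin²(Δλ/2)=0.5447382617; c=2·atan2(√a, √(1-a))=1.660392675; dist=6371·c=10578.362 ≈ 10578.4 km; running total=56876.6 km
Leg 6 bearing: y=sinΔλ·cosφ2=0.73114750, x=cosφ1·sinφ2-sinφ1·cosφ2·cosΔλ=0.67632631; θ=atan2(y, x)=47.2305° ≈ 47.2°

Leg 1: dist=12161.8 km, bearing=283.0°
Leg 2: dist=4118.2 km, bearing=61.2°
Leg 3: dist=13390.6 km, bearing=6.8°
Leg 4: dist=2202.7 km, bearing=75.1°
Leg 5: dist=14424.9 km, bearing=262.0°
Leg 6: dist=10578.4 km, bearing=47.2°
Total: 56876.6 km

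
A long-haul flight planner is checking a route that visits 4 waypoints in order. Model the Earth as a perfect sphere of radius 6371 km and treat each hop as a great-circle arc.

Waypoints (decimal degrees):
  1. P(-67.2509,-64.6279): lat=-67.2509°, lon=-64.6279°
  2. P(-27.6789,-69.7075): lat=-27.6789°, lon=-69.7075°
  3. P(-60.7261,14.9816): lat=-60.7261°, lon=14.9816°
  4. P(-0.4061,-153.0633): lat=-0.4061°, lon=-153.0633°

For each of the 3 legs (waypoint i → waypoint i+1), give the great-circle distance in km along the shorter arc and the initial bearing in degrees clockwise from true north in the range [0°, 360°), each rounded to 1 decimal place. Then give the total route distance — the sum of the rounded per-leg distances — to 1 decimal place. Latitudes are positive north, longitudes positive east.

Leg 1: dist=4413.6 km, bearing=352.9°
Leg 2: dist=7067.4 km, bearing=147.1°
Leg 3: dist=13140.6 km, bearing=193.6°
Total: 24621.6 km

Leg 1: φ1=-1.1737496, φ2=-0.4830879, Δφ=0.6906617, Δλ=-0.0886557 rad; a=sin²(Δφ/2)+cosφ1·cosφ2·sin²(Δλ/2)=0.1152601223; c=2·atan2(√a, √(1-a))=0.692770149; dist=6371·c=4413.639 ≈ 4413.6 km; running total=4413.6 km
Leg 1 bearing: y=sinΔλ·cosφ2=-0.07840760, x=cosφ1·sinφ2-sinφ1·cosφ2·cosΔλ=0.63384001; θ=atan2(y, x)=-7.0518° <0 so +360° → 352.9482° ≈ 352.9°
Leg 2: φ1=-0.4830879, φ2=-1.0598704, Δφ=-0.5767824, Δλ=1.4781036 rad; a=sin²(Δφ/2)+cosφ1·cosφ2·sin²(Δλ/2)=0.2773626593; c=2·atan2(√a, √(1-a))=1.109315318; dist=6371·c=7067.448 ≈ 7067.4 km; running total=11481.0 km
Leg 2 bearing: y=sinΔλ·cosφ2=0.48688599, x=cosφ1·sinφ2-sinφ1·cosφ2·cosΔλ=-0.75144693; θ=atan2(y, x)=147.0595° ≈ 147.1°
Leg 3: φ1=-1.0598704, φ2=-0.0070878, Δφ=1.0527826, Δλ=-2.9329368 rad; a=sin²(Δφ/2)+cosφ1·cosφ2·sin²(Δλ/2)=0.7360922954; c=2·atan2(√a, √(1-a))=2.062563731; dist=6371·c=13140.594 ≈ 13140.6 km; running total=24621.6 km
Leg 3 bearing: y=sinΔλ·cosφ2=-0.20713990, x=cosφ1·sinφ2-sinφ1·cosφ2·cosΔλ=-0.85681665; θ=atan2(y, x)=-166.4092° <0 so +360° → 193.5908° ≈ 193.6°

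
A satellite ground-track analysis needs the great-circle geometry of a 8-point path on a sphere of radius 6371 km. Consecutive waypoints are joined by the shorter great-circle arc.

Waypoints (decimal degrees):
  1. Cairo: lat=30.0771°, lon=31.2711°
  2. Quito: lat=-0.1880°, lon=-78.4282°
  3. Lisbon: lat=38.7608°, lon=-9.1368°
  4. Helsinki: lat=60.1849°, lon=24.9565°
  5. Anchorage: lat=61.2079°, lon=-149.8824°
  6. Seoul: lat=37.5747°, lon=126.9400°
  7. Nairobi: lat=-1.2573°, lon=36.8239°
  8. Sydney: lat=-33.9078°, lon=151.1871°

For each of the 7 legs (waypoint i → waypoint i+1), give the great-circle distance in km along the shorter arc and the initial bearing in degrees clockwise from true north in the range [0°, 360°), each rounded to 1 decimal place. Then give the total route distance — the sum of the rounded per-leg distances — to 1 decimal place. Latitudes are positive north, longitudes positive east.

Leg 1: φ1=0.5249444, φ2=-0.0032812, Δφ=-0.5282256, Δλ=-1.9146140 rad; a=sin²(Δφ/2)+cosφ1·cosφ2·sin²(Δλ/2)=0.6466694461; c=2·atan2(√a, √(1-a))=1.868513836; dist=6371·c=11904.302 ≈ 11904.3 km; running total=11904.3 km
Leg 1 bearing: y=sinΔλ·cosφ2=-0.94146959, x=cosφ1·sinφ2-sinφ1·cosφ2·cosΔλ=0.16609424; θ=atan2(y, x)=-79.9948° <0 so +360° → 280.0052° ≈ 280.0°
Leg 2: φ1=-0.0032812, φ2=0.6765036, Δφ=0.6797848, Δλ=1.2093631 rad; a=sin²(Δφ/2)+cosφ1·cosφ2·sin²(Δλ/2)=0.3631592178; c=2·atan2(√a, √(1-a))=1.293577663; dist=6371·c=8241.383 ≈ 8241.4 km; running total=20145.7 km
Leg 2 bearing: y=sinΔλ·cosφ2=0.72938652, x=cosφ1·sinφ2-sinφ1·cosφ2·cosΔλ=0.62697185; θ=atan2(y, x)=49.3180° ≈ 49.3°
Leg 3: φ1=0.6765036, φ2=1.0504247, Δφ=0.3739211, Δλ=0.5950403 rad; a=sin²(Δφ/2)+cosφ1·cosφ2·sin²(Δλ/2)=0.0678668357; c=2·atan2(√a, √(1-a))=0.527106279; dist=6371·c=3358.194 ≈ 3358.2 km; running total=23503.9 km
Leg 3 bearing: y=sinΔλ·cosφ2=0.27870304, x=cosφ1·sinφ2-sinφ1·cosφ2·cosΔλ=0.41877002; θ=atan2(y, x)=33.6449° ≈ 33.6°
Leg 4: φ1=1.0504247, φ2=1.0682794, Δφ=0.0178547, Δλ=-3.0515145 rad; a=sin²(Δφ/2)+cosφ1·cosφ2·sin²(Δλ/2)=0.2390633768; c=2·atan2(√a, √(1-a))=1.021750838; dist=6371·c=6509.575 ≈ 6509.6 km; running total=30013.5 km
Leg 4 bearing: y=sinΔλ·cosφ2=-0.04332597, x=cosφ1·sinφ2-sinφ1·cosφ2·cosΔλ=0.85192205; θ=atan2(y, x)=-2.9114° <0 so +360° → 357.0886° ≈ 357.1°
Leg 5: φ1=1.0682794, φ2=0.6558022, Δφ=-0.4124772, Δλ=4.8314623 rad; a=sin²(Δφ/2)+cosφ1·cosφ2·sin²(Δλ/2)=0.2101231053; c=2·atan2(√a, √(1-a))=0.952369845; dist=6371·c=6067.548 ≈ 6067.5 km; running total=36081.0 km
Leg 5 bearing: y=sinΔλ·cosφ2=-0.78694699, x=cosφ1·sinφ2-sinφ1·cosφ2·cosΔλ=0.21118707; θ=atan2(y, x)=-74.9779° <0 so +360° → 285.0221° ≈ 285.0°
Leg 6: φ1=0.6558022, φ2=-0.0219440, Δφ=-0.6777463, Δλ=-1.5728227 rad; a=sin²(Δφ/2)+cosφ1·cosφ2·sin²(Δλ/2)=0.5074929422; c=2·atan2(√a, √(1-a))=1.585782772; dist=6371·c=10103.022 ≈ 10103.0 km; running total=46184.0 km
Leg 6 bearing: y=sinΔλ·cosφ2=-0.99975719, x=cosφ1·sinφ2-sinφ1·cosφ2·cosΔλ=-0.01615519; θ=atan2(y, x)=-90.9258° <0 so +360° → 269.0742° ≈ 269.1°
Leg 7: φ1=-0.0219440, φ2=-0.5918028, Δφ=-0.5698587, Δλ=1.9960144 rad; a=sin²(Δφ/2)+cosφ1·cosφ2·sin²(Δλ/2)=0.6650208859; c=2·atan2(√a, √(1-a))=1.907144153; dist=6371·c=12150.415 ≈ 12150.4 km; running total=58334.4 km
Leg 7 bearing: y=sinΔλ·cosφ2=0.75602952, x=cosφ1·sinφ2-sinφ1·cosφ2·cosΔλ=-0.56523605; θ=atan2(y, x)=126.7832° ≈ 126.8°

Leg 1: dist=11904.3 km, bearing=280.0°
Leg 2: dist=8241.4 km, bearing=49.3°
Leg 3: dist=3358.2 km, bearing=33.6°
Leg 4: dist=6509.6 km, bearing=357.1°
Leg 5: dist=6067.5 km, bearing=285.0°
Leg 6: dist=10103.0 km, bearing=269.1°
Leg 7: dist=12150.4 km, bearing=126.8°
Total: 58334.4 km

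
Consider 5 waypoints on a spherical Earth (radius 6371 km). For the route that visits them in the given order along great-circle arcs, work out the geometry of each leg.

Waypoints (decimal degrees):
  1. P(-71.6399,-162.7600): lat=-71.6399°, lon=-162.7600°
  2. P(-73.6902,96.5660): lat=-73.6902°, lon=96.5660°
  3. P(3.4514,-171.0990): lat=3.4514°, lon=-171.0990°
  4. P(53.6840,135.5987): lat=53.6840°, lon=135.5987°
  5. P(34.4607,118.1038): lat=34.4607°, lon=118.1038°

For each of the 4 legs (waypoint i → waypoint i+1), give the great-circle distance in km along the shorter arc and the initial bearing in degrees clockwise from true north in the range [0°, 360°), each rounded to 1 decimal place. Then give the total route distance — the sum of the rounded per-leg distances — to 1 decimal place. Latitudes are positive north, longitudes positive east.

Leg 1: φ1=-1.2503521, φ2=-1.2861366, Δφ=-0.0357845, Δλ=4.5260925 rad; a=sin²(Δφ/2)+cosφ1·cosφ2·sin²(Δλ/2)=0.0527414641; c=2·atan2(√a, √(1-a))=0.463446589; dist=6371·c=2952.618 ≈ 2952.6 km; running total=2952.6 km
Leg 1 bearing: y=sinΔλ·cosφ2=-0.27597164, x=cosφ1·sinφ2-sinφ1·cosφ2·cosΔλ=-0.35168006; θ=atan2(y, x)=-141.8779° <0 so +360° → 218.1221° ≈ 218.1°
Leg 2: φ1=-1.2861366, φ2=0.0602383, Δφ=1.3463749, Δλ=-4.6716355 rad; a=sin²(Δφ/2)+cosφ1·cosφ2·sin²(Δλ/2)=0.5346000427; c=2·atan2(√a, √(1-a))=1.640051761; dist=6371·c=10448.770 ≈ 10448.8 km; running total=13401.4 km
Leg 2 bearing: y=sinΔλ·cosφ2=0.99735742, x=cosφ1·sinφ2-sinφ1·cosφ2·cosΔλ=-0.02212512; θ=atan2(y, x)=91.2708° ≈ 91.3°
Leg 3: φ1=0.0602383, φ2=0.9369626, Δφ=0.8767243, Δλ=5.3528847 rad; a=sin²(Δφ/2)+cosφ1·cosφ2·sin²(Δλ/2)=0.2991080524; c=2·atan2(√a, √(1-a))=1.157332263; dist=6371·c=7373.364 ≈ 7373.4 km; running total=20774.8 km
Leg 3 bearing: y=sinΔλ·cosφ2=-0.47485638, x=cosφ1·sinφ2-sinφ1·cosφ2·cosΔλ=0.78299497; θ=atan2(y, x)=-31.2352° <0 so +360° → 328.7648° ≈ 328.8°
Leg 4: φ1=0.9369626, φ2=0.6014527, Δφ=-0.3355099, Δλ=-0.3053436 rad; a=sin²(Δφ/2)+cosφ1·cosφ2·sin²(Δλ/2)=0.0391724031; c=2·atan2(√a, √(1-a))=0.398471371; dist=6371·c=2538.661 ≈ 2538.7 km; running total=23313.5 km
Leg 4 bearing: y=sinΔλ·cosφ2=-0.24786630, x=cosφ1·sinφ2-sinφ1·cosφ2·cosΔλ=-0.29851969; θ=atan2(y, x)=-140.2965° <0 so +360° → 219.7035° ≈ 219.7°

Leg 1: dist=2952.6 km, bearing=218.1°
Leg 2: dist=10448.8 km, bearing=91.3°
Leg 3: dist=7373.4 km, bearing=328.8°
Leg 4: dist=2538.7 km, bearing=219.7°
Total: 23313.5 km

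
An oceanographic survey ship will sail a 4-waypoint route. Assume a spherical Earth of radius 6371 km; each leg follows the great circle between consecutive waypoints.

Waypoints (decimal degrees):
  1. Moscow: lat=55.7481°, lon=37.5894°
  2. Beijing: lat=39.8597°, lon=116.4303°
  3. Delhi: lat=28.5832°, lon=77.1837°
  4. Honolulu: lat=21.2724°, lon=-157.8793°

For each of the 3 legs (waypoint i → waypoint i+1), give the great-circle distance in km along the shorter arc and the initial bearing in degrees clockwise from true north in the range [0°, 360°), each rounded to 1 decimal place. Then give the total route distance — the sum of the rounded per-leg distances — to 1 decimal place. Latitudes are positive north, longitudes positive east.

Leg 1: φ1=0.9729879, φ2=0.6956830, Δφ=-0.2773049, Δλ=1.3760333 rad; a=sin²(Δφ/2)+cosφ1·cosφ2·sin²(Δλ/2)=0.1933140669; c=2·atan2(√a, √(1-a))=0.910473480; dist=6371·c=5800.627 ≈ 5800.6 km; running total=5800.6 km
Leg 1 bearing: y=sinΔλ·cosφ2=0.75310325, x=cosφ1·sinφ2-sinφ1·cosφ2·cosΔλ=0.23792951; θ=atan2(y, x)=72.4670° ≈ 72.5°
Leg 2: φ1=0.6956830, φ2=0.4988710, Δφ=-0.1968121, Δλ=-0.6849824 rad; a=sin²(Δφ/2)+cosφ1·cosφ2·sin²(Δλ/2)=0.0856765037; c=2·atan2(√a, √(1-a))=0.594110055; dist=6371·c=3785.075 ≈ 3785.1 km; running total=9585.7 km
Leg 2 bearing: y=sinΔλ·cosφ2=-0.55555294, x=cosφ1·sinφ2-sinφ1·cosφ2·cosΔλ=-0.06859371; θ=atan2(y, x)=-97.0386° <0 so +360° → 262.9614° ≈ 263.0°
Leg 3: φ1=0.4988710, φ2=0.3712734, Δφ=-0.1275975, Δλ=-4.1026233 rad; a=sin²(Δφ/2)+cosφ1·cosφ2·sin²(Δλ/2)=0.6475196551; c=2·atan2(√a, √(1-a))=1.870292987; dist=6371·c=11915.637 ≈ 11915.6 km; running total=21501.3 km
Leg 3 bearing: y=sinΔλ·cosφ2=0.76392727, x=cosφ1·sinφ2-sinφ1·cosφ2·cosΔλ=0.57390498; θ=atan2(y, x)=53.0841° ≈ 53.1°

Leg 1: dist=5800.6 km, bearing=72.5°
Leg 2: dist=3785.1 km, bearing=263.0°
Leg 3: dist=11915.6 km, bearing=53.1°
Total: 21501.3 km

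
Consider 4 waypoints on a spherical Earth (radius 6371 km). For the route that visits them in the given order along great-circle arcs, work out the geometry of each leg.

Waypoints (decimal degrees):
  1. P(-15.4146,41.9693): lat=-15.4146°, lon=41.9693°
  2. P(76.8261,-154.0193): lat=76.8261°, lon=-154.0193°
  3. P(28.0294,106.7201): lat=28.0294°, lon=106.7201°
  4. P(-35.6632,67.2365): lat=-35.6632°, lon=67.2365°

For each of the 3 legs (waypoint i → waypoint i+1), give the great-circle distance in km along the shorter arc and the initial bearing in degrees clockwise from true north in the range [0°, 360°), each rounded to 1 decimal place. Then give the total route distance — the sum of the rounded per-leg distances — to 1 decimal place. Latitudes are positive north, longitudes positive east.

Leg 1: dist=13124.9 km, bearing=4.1°
Leg 2: dist=7209.6 km, bearing=285.7°
Leg 3: dist=8202.6 km, bearing=212.6°
Total: 28537.1 km

Leg 1: φ1=-0.2690355, φ2=1.3408684, Δφ=1.6099039, Δλ=-3.4206464 rad; a=sin²(Δφ/2)+cosφ1·cosφ2·sin²(Δλ/2)=0.7350082585; c=2·atan2(√a, √(1-a))=2.060105818; dist=6371·c=13124.934 ≈ 13124.9 km; running total=13124.9 km
Leg 1 bearing: y=sinΔλ·cosφ2=0.06277619, x=cosφ1·sinφ2-sinφ1·cosφ2·cosΔλ=0.88042241; θ=atan2(y, x)=4.0784° ≈ 4.1°
Leg 2: φ1=1.3408684, φ2=0.4892053, Δφ=-0.8516631, Δλ=4.5507610 rad; a=sin²(Δφ/2)+cosφ1·cosφ2·sin²(Δλ/2)=0.2874083468; c=2·atan2(√a, √(1-a))=1.131631926; dist=6371·c=7209.627 ≈ 7209.6 km; running total=20334.5 km
Leg 2 bearing: y=sinΔλ·cosφ2=-0.87120192, x=cosφ1·sinφ2-sinφ1·cosφ2·cosΔλ=0.24541061; θ=atan2(y, x)=-74.2679° <0 so +360° → 285.7321° ≈ 285.7°
Leg 3: φ1=0.4892053, φ2=-0.6224403, Δφ=-1.1116456, Δλ=-0.6891188 rad; a=sin²(Δφ/2)+cosφ1·cosφ2·sin²(Δλ/2)=0.3602323428; c=2·atan2(√a, √(1-a))=1.287486231; dist=6371·c=8202.575 ≈ 8202.6 km; running total=28537.1 km
Leg 3 bearing: y=sinΔλ·cosφ2=-0.51660747, x=cosφ1·sinφ2-sinφ1·cosφ2·cosΔλ=-0.80930632; θ=atan2(y, x)=-147.4485° <0 so +360° → 212.5515° ≈ 212.6°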